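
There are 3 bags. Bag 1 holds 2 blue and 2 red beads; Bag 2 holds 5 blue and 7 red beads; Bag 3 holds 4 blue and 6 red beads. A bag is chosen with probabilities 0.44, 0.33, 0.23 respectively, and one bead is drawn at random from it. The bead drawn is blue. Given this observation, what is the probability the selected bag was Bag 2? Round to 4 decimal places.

Posterior probability ≈ 0.3059

P(blue|Bag 1) = 0.5; P(blue|Bag 2) = 0.4167; P(blue|Bag 3) = 0.4.
Prior × likelihood for each source: 0.44·0.5=0.2200, 0.33·0.4167=0.1375, 0.23·0.4=0.09200. Summing gives P(blue) = 0.44950.
P(Bag 2 | blue) = 0.1375 / 0.44950 = 0.3059.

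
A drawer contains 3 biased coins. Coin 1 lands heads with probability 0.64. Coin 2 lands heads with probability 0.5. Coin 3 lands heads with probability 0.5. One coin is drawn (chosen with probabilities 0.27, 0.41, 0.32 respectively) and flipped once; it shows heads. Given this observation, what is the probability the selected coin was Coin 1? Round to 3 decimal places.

P(heads|C1) = 0.64; P(heads|C2) = 0.5; P(heads|C3) = 0.5.
Prior × likelihood for each source: 0.27·0.64=0.1728, 0.41·0.5=0.2050, 0.32·0.5=0.1600. Summing gives P(heads) = 0.53780.
P(Coin 1 | heads) = 0.1728 / 0.53780 = 0.321.

Posterior probability ≈ 0.321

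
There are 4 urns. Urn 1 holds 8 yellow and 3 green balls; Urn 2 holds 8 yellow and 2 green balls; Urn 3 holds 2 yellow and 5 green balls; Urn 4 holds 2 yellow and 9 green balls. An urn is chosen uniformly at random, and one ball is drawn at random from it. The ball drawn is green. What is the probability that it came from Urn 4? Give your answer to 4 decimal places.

P(green|Urn 1) = 0.2727; P(green|Urn 2) = 0.2; P(green|Urn 3) = 0.7143; P(green|Urn 4) = 0.8182.
Prior × likelihood for each source: 0.25·0.2727=0.06818, 0.25·0.2=0.05000, 0.25·0.7143=0.1786, 0.25·0.8182=0.2045. Summing gives P(green) = 0.50130.
P(Urn 4 | green) = 0.2045 / 0.50130 = 0.4080.

Posterior probability ≈ 0.4080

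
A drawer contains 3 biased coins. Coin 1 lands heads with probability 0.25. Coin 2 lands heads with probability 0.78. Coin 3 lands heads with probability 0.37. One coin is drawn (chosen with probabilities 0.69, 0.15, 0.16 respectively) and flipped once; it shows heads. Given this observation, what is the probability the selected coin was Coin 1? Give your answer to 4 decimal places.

Posterior probability ≈ 0.4947

P(heads|C1) = 0.25; P(heads|C2) = 0.78; P(heads|C3) = 0.37.
Prior × likelihood for each source: 0.69·0.25=0.1725, 0.15·0.78=0.1170, 0.16·0.37=0.05920. Summing gives P(heads) = 0.34870.
P(Coin 1 | heads) = 0.1725 / 0.34870 = 0.4947.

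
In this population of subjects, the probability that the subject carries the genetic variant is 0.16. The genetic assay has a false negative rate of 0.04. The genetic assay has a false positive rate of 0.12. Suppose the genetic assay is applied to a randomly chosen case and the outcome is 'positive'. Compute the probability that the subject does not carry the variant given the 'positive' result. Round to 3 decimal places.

P(¬H | E) ≈ 0.396

Let H be the event that the subject carries the genetic variant. P(H) = 0.16, so P(¬H) = 0.84. With E the 'positive' result, P(E|H) = 0.96 and P(E|¬H) = 0.12.
P(E) = 0.96·0.16 + 0.12·0.84 = 0.15360 + 0.10080 = 0.25440.
By Bayes' theorem, P(H|E) = 0.15360 / 0.25440 = 0.604. Hence P(¬H|E) = 1 − 0.604 = 0.396.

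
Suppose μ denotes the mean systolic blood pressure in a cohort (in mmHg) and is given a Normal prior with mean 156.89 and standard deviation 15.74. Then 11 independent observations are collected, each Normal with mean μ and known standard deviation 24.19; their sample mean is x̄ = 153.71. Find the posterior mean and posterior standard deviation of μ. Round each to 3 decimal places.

Prior precision 1/τ₀² = 1/15.74² = 0.00403637; data precision n/σ² = 11/24.19² = 0.0187984.
Posterior precision = 0.00403637 + 0.0187984 = 0.0228348, giving posterior SD = 1/√0.0228348 = 6.618.
Posterior mean = (0.00403637·156.89 + 0.0187984·153.71) / 0.0228348 = 154.272.

Posterior mean ≈ 154.272; posterior SD ≈ 6.618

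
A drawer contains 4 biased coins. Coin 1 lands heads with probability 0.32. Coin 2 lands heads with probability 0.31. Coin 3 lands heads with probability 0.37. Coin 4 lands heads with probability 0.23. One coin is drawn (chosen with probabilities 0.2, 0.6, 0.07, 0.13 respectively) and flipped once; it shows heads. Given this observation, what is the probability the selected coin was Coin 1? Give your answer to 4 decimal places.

Posterior probability ≈ 0.2093

Tabulate prior·likelihood by source: [1] prior 0.2, lik 0.32, product 0.06400; [2] prior 0.6, lik 0.31, product 0.1860; [3] prior 0.07, lik 0.37, product 0.02590; [4] prior 0.13, lik 0.23, product 0.02990.
Normalizing constant = 0.30580; the posterior for Coin 1 is its product over the sum, 0.06400/0.30580 = 0.2093.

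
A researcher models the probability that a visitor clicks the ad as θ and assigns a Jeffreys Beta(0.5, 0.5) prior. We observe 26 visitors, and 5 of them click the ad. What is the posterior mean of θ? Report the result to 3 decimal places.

Observing 5 successes and 21 failures updates Beta(0.5, 0.5) by adding the success and failure counts to the two shape parameters: α = 0.5+5 = 5.5, β = 0.5+21 = 21.5.
E[θ | data] = 5.5/(5.5+21.5) = 0.204.

Posterior mean ≈ 0.204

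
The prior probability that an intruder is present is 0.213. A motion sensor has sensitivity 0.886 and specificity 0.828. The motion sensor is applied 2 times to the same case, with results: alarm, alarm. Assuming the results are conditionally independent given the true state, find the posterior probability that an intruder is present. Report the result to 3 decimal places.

Let H be the event that an intruder is present; start with P(H) = 0.213. P('alarm'|H) = 0.886, P('alarm'|¬H) = 0.172.
Update on result 1 ('alarm'): P(H) ← 0.886·0.2130 / (0.886·0.2130 + 0.172·0.7870) = 0.18872/0.32408 = 0.5823.
Update on result 2 ('alarm'): P(H) ← 0.886·0.5823 / (0.886·0.5823 + 0.172·0.4177) = 0.51593/0.58777 = 0.8778.

Posterior P(H) ≈ 0.878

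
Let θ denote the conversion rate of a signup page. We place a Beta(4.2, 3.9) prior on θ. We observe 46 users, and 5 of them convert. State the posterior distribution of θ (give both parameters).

Posterior: Beta(9.2, 44.9)

Observing 5 successes and 41 failures updates Beta(4.2, 3.9) by adding the success and failure counts to the two shape parameters: α = 4.2+5 = 9.2, β = 3.9+41 = 44.9.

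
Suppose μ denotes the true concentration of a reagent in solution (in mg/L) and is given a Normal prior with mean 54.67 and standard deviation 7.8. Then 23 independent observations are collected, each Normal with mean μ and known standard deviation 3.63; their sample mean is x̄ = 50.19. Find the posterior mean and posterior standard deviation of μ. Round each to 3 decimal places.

Posterior mean ≈ 50.232; posterior SD ≈ 0.753

With known σ, the Normal prior is conjugate. Weight on the data is w = (n/σ²)/(n/σ² + 1/τ₀²) = 1.74548/(1.74548+0.0164366) = 0.99067.
Posterior mean = w·x̄ + (1−w)·μ₀ = 0.99067·50.19 + 0.0093288·54.67 = 50.232. Posterior variance = 1/(1.74548+0.0164366) = 0.567564, so SD = 0.753.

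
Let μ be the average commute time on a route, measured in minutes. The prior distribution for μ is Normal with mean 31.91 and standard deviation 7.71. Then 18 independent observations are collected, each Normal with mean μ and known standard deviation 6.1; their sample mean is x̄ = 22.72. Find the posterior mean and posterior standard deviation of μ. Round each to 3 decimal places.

Posterior mean ≈ 23.029; posterior SD ≈ 1.413

Prior precision 1/τ₀² = 1/7.71² = 0.0168225; data precision n/σ² = 18/6.1² = 0.483741.
Posterior precision = 0.0168225 + 0.483741 = 0.500563, giving posterior SD = 1/√0.500563 = 1.413.
Posterior mean = (0.0168225·31.91 + 0.483741·22.72) / 0.500563 = 23.029.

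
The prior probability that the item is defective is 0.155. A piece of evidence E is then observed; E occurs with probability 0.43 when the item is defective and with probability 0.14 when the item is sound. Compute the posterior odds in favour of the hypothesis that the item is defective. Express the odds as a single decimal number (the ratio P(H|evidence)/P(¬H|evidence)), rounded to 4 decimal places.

Prior odds = 0.155/(1−0.155) = 0.18343.
Likelihood ratio for E = 0.43/0.14 = 3.0714.
Posterior odds = prior odds × LR = 0.56340.

Posterior odds ≈ 0.5634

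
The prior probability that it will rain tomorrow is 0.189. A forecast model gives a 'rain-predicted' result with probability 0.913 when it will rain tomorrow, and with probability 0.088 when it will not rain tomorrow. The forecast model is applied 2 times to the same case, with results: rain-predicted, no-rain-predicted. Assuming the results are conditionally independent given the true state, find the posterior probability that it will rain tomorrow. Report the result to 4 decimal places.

Posterior P(H) ≈ 0.1874

Let H be the event that it will rain tomorrow; start with P(H) = 0.189. P('rain-predicted'|H) = 0.913, P('rain-predicted'|¬H) = 0.088.
Update on result 1 ('rain-predicted'): P(H) ← 0.913·0.1890 / (0.913·0.1890 + 0.088·0.8110) = 0.17256/0.24393 = 0.7074.
Update on result 2 ('no-rain-predicted'): P(H) ← 0.087·0.7074 / (0.087·0.7074 + 0.912·0.2926) = 0.061545/0.32838 = 0.1874.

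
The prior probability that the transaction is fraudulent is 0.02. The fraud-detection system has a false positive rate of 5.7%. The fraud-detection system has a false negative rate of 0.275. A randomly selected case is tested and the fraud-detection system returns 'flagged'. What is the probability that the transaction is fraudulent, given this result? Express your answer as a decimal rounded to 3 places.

Write H for 'the transaction is fraudulent'. Prior odds H:¬H = 0.02/0.98 = 0.020408. For the 'flagged' outcome, the likelihood ratio is 0.725/0.057 = 12.719.
Posterior odds = 0.020408 × 12.719 = 0.25958, so P(H|E) = 0.25958/(1+0.25958) = 0.206.

P(H | E) ≈ 0.206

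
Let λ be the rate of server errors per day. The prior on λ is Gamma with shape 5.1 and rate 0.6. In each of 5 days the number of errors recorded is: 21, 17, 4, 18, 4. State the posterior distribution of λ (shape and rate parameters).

Posterior: Gamma(shape=69.1, rate=5.6)

Total count ∑xᵢ = 64 over n = 5 days.
Gamma is conjugate to the Poisson likelihood: posterior is Gamma(shape = 5.1+64 = 69.1, rate = 0.6+5 = 5.6).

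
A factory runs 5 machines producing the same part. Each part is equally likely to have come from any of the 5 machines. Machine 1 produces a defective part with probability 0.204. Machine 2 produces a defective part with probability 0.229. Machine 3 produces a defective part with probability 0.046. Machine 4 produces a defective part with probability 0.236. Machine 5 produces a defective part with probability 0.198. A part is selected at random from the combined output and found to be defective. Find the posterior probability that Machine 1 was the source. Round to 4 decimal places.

P(defective|M1) = 0.204; P(defective|M2) = 0.229; P(defective|M3) = 0.046; P(defective|M4) = 0.236; P(defective|M5) = 0.198.
Prior × likelihood for each source: 0.2·0.204=0.04080, 0.2·0.229=0.04580, 0.2·0.046=0.009200, 0.2·0.236=0.04720, 0.2·0.198=0.03960. Summing gives P(defective) = 0.18260.
P(Machine 1 | defective) = 0.04080 / 0.18260 = 0.2234.

Posterior probability ≈ 0.2234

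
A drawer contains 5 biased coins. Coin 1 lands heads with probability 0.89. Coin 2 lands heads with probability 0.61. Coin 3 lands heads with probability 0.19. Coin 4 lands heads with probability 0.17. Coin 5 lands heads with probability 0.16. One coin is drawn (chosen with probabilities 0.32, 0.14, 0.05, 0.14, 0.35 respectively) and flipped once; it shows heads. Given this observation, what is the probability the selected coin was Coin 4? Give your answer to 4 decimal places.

P(heads|C1) = 0.89; P(heads|C2) = 0.61; P(heads|C3) = 0.19; P(heads|C4) = 0.17; P(heads|C5) = 0.16.
Prior × likelihood for each source: 0.32·0.89=0.2848, 0.14·0.61=0.08540, 0.05·0.19=0.009500, 0.14·0.17=0.02380, 0.35·0.16=0.05600. Summing gives P(heads) = 0.45950.
P(Coin 4 | heads) = 0.02380 / 0.45950 = 0.0518.

Posterior probability ≈ 0.0518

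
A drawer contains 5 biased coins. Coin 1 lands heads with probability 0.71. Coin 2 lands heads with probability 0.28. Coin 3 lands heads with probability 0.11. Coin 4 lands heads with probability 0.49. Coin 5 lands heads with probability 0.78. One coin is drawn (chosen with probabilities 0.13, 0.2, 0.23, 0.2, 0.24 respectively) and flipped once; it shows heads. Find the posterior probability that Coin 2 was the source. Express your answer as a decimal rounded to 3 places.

Posterior probability ≈ 0.122

P(heads|C1) = 0.71; P(heads|C2) = 0.28; P(heads|C3) = 0.11; P(heads|C4) = 0.49; P(heads|C5) = 0.78.
Prior × likelihood for each source: 0.13·0.71=0.09230, 0.2·0.28=0.05600, 0.23·0.11=0.02530, 0.2·0.49=0.09800, 0.24·0.78=0.1872. Summing gives P(heads) = 0.45880.
P(Coin 2 | heads) = 0.05600 / 0.45880 = 0.122.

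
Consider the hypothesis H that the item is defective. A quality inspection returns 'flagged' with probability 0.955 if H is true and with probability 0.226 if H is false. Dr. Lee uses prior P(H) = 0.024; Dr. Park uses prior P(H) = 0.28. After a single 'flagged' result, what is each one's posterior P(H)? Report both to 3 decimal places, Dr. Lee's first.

P('+'|H) = 0.955, P('+'|¬H) = 0.226.
Dr. Lee: numerator 0.955·0.024 = 0.022920; evidence = 0.022920+0.226·0.976 = 0.24350; posterior = 0.094.
Dr. Park: numerator 0.955·0.28 = 0.26740; evidence = 0.26740+0.226·0.72 = 0.43012; posterior = 0.622.

Dr. Lee: 0.094; Dr. Park: 0.622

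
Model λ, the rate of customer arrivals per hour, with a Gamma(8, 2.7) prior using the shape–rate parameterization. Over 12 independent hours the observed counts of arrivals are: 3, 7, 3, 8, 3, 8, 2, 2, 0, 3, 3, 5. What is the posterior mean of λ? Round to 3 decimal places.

The Poisson likelihood adds the total count to the shape and the number of exposure periods to the rate. Here ∑xᵢ = 47 and n = 12, so shape 8→55 and rate 2.7→14.7.
Posterior mean = shape/rate = 55/14.7 = 3.741.

Posterior mean ≈ 3.741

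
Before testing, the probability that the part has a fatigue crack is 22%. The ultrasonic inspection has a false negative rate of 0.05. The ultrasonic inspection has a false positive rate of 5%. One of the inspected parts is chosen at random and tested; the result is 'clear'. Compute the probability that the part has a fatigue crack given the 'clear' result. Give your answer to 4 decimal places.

P(H | E) ≈ 0.0146

Let H be the event that the part has a fatigue crack. P(H) = 0.22, so P(¬H) = 0.78. With E the 'clear' result, P(E|H) = 0.05 and P(E|¬H) = 0.95.
P(E) = 0.05·0.22 + 0.95·0.78 = 0.011000 + 0.74100 = 0.75200.
By Bayes' theorem, P(H|E) = 0.011000 / 0.75200 = 0.0146.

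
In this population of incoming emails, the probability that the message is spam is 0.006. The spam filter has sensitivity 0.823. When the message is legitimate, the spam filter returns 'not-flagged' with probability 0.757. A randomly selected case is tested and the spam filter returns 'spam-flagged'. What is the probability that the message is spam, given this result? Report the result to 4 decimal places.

Let H be the event that the message is spam. P(H) = 0.006, so P(¬H) = 0.994. With E the 'spam-flagged' result, P(E|H) = 0.823 and P(E|¬H) = 0.243.
P(E) = 0.823·0.006 + 0.243·0.994 = 0.0049380 + 0.24154 = 0.24648.
By Bayes' theorem, P(H|E) = 0.0049380 / 0.24648 = 0.0200.

P(H | E) ≈ 0.0200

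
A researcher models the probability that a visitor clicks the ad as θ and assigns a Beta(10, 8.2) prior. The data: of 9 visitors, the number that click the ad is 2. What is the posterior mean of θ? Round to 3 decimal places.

Posterior mean ≈ 0.441

Observing 2 successes and 7 failures updates Beta(10, 8.2) by adding the success and failure counts to the two shape parameters: α = 10+2 = 12, β = 8.2+7 = 15.2.
Posterior mean = α/(α+β) = 12/27.2 = 0.441.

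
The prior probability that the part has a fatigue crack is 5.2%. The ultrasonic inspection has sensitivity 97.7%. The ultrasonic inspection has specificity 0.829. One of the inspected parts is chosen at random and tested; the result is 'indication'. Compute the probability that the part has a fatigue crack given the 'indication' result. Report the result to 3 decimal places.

Write H for 'the part has a fatigue crack'. Prior odds H:¬H = 0.052/0.948 = 0.054852. For the 'indication' outcome, the likelihood ratio is 0.977/0.171 = 5.7135.
Posterior odds = 0.054852 × 5.7135 = 0.31340, so P(H|E) = 0.31340/(1+0.31340) = 0.239.

P(H | E) ≈ 0.239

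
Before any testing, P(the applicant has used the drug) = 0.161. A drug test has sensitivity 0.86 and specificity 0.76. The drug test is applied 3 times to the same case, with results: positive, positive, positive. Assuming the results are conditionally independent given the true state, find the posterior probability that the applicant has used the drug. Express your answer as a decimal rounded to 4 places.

Posterior P(H) ≈ 0.8983

Let H be the event that the applicant has used the drug; start with P(H) = 0.161. P('positive'|H) = 0.86, P('positive'|¬H) = 0.24.
Update on result 1 ('positive'): P(H) ← 0.86·0.1610 / (0.86·0.1610 + 0.24·0.8390) = 0.13846/0.33982 = 0.4075.
Update on result 2 ('positive'): P(H) ← 0.86·0.4075 / (0.86·0.4075 + 0.24·0.5925) = 0.35041/0.49262 = 0.7113.
Update on result 3 ('positive'): P(H) ← 0.86·0.7113 / (0.86·0.7113 + 0.24·0.2887) = 0.61173/0.68102 = 0.8983.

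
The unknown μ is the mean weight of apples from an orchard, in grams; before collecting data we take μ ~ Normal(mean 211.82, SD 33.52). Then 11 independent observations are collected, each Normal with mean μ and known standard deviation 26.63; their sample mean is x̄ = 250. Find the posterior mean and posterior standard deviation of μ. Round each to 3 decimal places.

Posterior mean ≈ 247.928; posterior SD ≈ 7.808

With known σ, the Normal prior is conjugate. Weight on the data is w = (n/σ²)/(n/σ² + 1/τ₀²) = 0.0155114/(0.0155114+0.00089000) = 0.94574.
Posterior mean = w·x̄ + (1−w)·μ₀ = 0.94574·250 + 0.054264·211.82 = 247.928. Posterior variance = 1/(0.0155114+0.00089000) = 60.9705, so SD = 7.808.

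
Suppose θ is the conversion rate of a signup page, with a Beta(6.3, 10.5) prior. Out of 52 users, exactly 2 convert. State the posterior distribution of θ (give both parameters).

The binomial likelihood is conjugate to the Beta prior: with 2 successes and 50 failures, the posterior is Beta(6.3+2, 10.5+50) = Beta(8.3, 60.5).

Posterior: Beta(8.3, 60.5)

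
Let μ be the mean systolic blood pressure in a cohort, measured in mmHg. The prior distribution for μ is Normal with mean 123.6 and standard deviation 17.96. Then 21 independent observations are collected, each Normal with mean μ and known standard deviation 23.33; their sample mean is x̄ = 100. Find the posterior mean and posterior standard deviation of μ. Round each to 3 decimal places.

With known σ, the Normal prior is conjugate. Weight on the data is w = (n/σ²)/(n/σ² + 1/τ₀²) = 0.0385825/(0.0385825+0.00310018) = 0.92562.
Posterior mean = w·x̄ + (1−w)·μ₀ = 0.92562·100 + 0.074376·123.6 = 101.755. Posterior variance = 1/(0.0385825+0.00310018) = 23.9908, so SD = 4.898.

Posterior mean ≈ 101.755; posterior SD ≈ 4.898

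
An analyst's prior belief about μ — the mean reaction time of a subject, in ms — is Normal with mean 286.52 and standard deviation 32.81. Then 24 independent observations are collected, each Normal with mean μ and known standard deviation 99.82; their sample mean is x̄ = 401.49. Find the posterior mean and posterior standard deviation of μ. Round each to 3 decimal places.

With known σ, the Normal prior is conjugate. Weight on the data is w = (n/σ²)/(n/σ² + 1/τ₀²) = 0.00240866/(0.00240866+0.00092894) = 0.72167.
Posterior mean = w·x̄ + (1−w)·μ₀ = 0.72167·401.49 + 0.27833·286.52 = 369.491. Posterior variance = 1/(0.00240866+0.00092894) = 299.616, so SD = 17.309.

Posterior mean ≈ 369.491; posterior SD ≈ 17.309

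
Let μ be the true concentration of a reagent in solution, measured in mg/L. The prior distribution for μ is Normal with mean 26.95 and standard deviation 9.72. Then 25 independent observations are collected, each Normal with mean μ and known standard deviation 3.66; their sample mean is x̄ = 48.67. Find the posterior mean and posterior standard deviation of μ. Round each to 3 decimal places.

Posterior mean ≈ 48.548; posterior SD ≈ 0.730

Prior precision 1/τ₀² = 1/9.72² = 0.0105844; data precision n/σ² = 25/3.66² = 1.86628.
Posterior precision = 0.0105844 + 1.86628 = 1.87687, giving posterior SD = 1/√1.87687 = 0.730.
Posterior mean = (0.0105844·26.95 + 1.86628·48.67) / 1.87687 = 48.548.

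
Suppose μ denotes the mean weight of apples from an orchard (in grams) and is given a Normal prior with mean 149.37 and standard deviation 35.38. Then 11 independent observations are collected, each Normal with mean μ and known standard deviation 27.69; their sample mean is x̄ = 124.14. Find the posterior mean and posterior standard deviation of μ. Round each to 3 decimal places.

Prior precision 1/τ₀² = 1/35.38² = 0.00079889; data precision n/σ² = 11/27.69² = 0.0143465.
Posterior precision = 0.00079889 + 0.0143465 = 0.0151454, giving posterior SD = 1/√0.0151454 = 8.126.
Posterior mean = (0.00079889·149.37 + 0.0143465·124.14) / 0.0151454 = 125.471.

Posterior mean ≈ 125.471; posterior SD ≈ 8.126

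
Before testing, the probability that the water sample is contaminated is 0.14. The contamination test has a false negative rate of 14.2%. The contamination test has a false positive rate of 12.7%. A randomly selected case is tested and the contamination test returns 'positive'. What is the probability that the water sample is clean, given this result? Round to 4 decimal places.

Write H for 'the water sample is contaminated'. Prior odds H:¬H = 0.14/0.86 = 0.16279. For the 'positive' outcome, the likelihood ratio is 0.858/0.127 = 6.7559.
Posterior odds = 0.16279 × 6.7559 = 1.0998, so P(H|E) = 1.0998/(1+1.0998) = 0.5238. Then P(¬H|E) = 1 − 0.5238 = 0.4762.

P(¬H | E) ≈ 0.4762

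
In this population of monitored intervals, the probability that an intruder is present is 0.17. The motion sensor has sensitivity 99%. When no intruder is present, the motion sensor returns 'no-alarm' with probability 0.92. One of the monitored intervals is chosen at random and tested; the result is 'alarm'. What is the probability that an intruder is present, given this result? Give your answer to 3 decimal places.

P(H | E) ≈ 0.717

Write H for 'an intruder is present'. Prior odds H:¬H = 0.17/0.83 = 0.20482. For the 'alarm' outcome, the likelihood ratio is 0.99/0.08 = 12.375.
Posterior odds = 0.20482 × 12.375 = 2.5346, so P(H|E) = 2.5346/(1+2.5346) = 0.717.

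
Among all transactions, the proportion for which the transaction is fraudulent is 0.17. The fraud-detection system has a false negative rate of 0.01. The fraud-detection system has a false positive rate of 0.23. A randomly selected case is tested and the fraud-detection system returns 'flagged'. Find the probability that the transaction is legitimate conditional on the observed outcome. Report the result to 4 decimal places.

P(¬H | E) ≈ 0.5315

Let H be the event that the transaction is fraudulent. P(H) = 0.17, so P(¬H) = 0.83. With E the 'flagged' result, P(E|H) = 0.99 and P(E|¬H) = 0.23.
P(E) = 0.99·0.17 + 0.23·0.83 = 0.16830 + 0.19090 = 0.35920.
By Bayes' theorem, P(H|E) = 0.16830 / 0.35920 = 0.4685. Hence P(¬H|E) = 1 − 0.4685 = 0.5315.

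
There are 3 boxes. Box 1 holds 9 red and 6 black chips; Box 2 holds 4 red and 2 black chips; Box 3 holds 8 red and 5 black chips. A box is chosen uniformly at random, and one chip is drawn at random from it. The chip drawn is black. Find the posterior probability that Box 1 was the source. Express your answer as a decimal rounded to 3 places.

P(black|Box 1) = 0.4; P(black|Box 2) = 0.3333; P(black|Box 3) = 0.3846.
Prior × likelihood for each source: 0.333333·0.4=0.1333, 0.333333·0.3333=0.1111, 0.333333·0.3846=0.1282. Summing gives P(black) = 0.37265.
P(Box 1 | black) = 0.1333 / 0.37265 = 0.358.

Posterior probability ≈ 0.358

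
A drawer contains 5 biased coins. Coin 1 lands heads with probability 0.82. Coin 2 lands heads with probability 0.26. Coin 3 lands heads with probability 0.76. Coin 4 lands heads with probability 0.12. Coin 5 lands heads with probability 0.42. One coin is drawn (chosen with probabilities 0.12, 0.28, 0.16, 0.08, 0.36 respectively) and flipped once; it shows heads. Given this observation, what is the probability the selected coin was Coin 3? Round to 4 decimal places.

Posterior probability ≈ 0.2681

P(heads|C1) = 0.82; P(heads|C2) = 0.26; P(heads|C3) = 0.76; P(heads|C4) = 0.12; P(heads|C5) = 0.42.
Prior × likelihood for each source: 0.12·0.82=0.09840, 0.28·0.26=0.07280, 0.16·0.76=0.1216, 0.08·0.12=0.009600, 0.36·0.42=0.1512. Summing gives P(heads) = 0.45360.
P(Coin 3 | heads) = 0.1216 / 0.45360 = 0.2681.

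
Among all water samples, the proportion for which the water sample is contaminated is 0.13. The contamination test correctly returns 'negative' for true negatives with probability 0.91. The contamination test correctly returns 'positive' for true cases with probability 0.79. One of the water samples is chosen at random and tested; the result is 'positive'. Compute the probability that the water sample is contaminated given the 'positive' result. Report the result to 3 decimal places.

Write H for 'the water sample is contaminated'. Prior odds H:¬H = 0.13/0.87 = 0.14943. For the 'positive' outcome, the likelihood ratio is 0.79/0.09 = 8.7778.
Posterior odds = 0.14943 × 8.7778 = 1.3116, so P(H|E) = 1.3116/(1+1.3116) = 0.567.

P(H | E) ≈ 0.567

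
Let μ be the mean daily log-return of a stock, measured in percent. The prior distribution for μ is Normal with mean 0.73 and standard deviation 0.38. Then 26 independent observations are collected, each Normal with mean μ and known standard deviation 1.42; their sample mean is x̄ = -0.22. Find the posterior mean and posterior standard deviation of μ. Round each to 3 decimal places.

Prior precision 1/τ₀² = 1/0.38² = 6.92521; data precision n/σ² = 26/1.42² = 12.8943.
Posterior precision = 6.92521 + 12.8943 = 19.8195, giving posterior SD = 1/√19.8195 = 0.225.
Posterior mean = (6.92521·0.73 + 12.8943·-0.22) / 19.8195 = 0.112.

Posterior mean ≈ 0.112; posterior SD ≈ 0.225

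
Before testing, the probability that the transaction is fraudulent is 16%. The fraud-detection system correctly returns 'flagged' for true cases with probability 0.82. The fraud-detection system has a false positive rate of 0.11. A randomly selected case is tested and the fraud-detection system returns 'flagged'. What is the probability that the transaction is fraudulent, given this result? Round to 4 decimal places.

Let H be the event that the transaction is fraudulent. P(H) = 0.16, so P(¬H) = 0.84. With E the 'flagged' result, P(E|H) = 0.82 and P(E|¬H) = 0.11.
P(E) = 0.82·0.16 + 0.11·0.84 = 0.13120 + 0.092400 = 0.22360.
By Bayes' theorem, P(H|E) = 0.13120 / 0.22360 = 0.5868.

P(H | E) ≈ 0.5868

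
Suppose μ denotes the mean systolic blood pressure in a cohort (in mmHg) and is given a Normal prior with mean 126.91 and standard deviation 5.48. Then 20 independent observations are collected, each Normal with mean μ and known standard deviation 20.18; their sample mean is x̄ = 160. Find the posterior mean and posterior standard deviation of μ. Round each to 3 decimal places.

Prior precision 1/τ₀² = 1/5.48² = 0.0332996; data precision n/σ² = 20/20.18² = 0.0491120.
Posterior precision = 0.0332996 + 0.0491120 = 0.0824116, giving posterior SD = 1/√0.0824116 = 3.483.
Posterior mean = (0.0332996·126.91 + 0.0491120·160) / 0.0824116 = 146.630.

Posterior mean ≈ 146.630; posterior SD ≈ 3.483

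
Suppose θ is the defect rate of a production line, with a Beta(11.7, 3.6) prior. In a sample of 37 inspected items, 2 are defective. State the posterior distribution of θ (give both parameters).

Posterior: Beta(13.7, 38.6)

The binomial likelihood is conjugate to the Beta prior: with 2 successes and 35 failures, the posterior is Beta(11.7+2, 3.6+35) = Beta(13.7, 38.6).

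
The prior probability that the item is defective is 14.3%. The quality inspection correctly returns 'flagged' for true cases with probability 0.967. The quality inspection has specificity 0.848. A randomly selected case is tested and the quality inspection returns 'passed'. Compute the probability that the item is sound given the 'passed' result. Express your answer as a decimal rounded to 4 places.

P(¬H | E) ≈ 0.9935

Write H for 'the item is defective'. Prior odds H:¬H = 0.143/0.857 = 0.16686. For the 'passed' outcome, the likelihood ratio is 0.033/0.848 = 0.038915.
Posterior odds = 0.16686 × 0.038915 = 0.0064934, so P(H|E) = 0.0064934/(1+0.0064934) = 0.0065. Then P(¬H|E) = 1 − 0.0065 = 0.9935.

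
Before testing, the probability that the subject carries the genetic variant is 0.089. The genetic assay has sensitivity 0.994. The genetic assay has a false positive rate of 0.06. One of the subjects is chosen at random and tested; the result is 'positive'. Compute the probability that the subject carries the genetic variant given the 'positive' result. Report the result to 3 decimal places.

P(H | E) ≈ 0.618

Let H be the event that the subject carries the genetic variant. P(H) = 0.089, so P(¬H) = 0.911. With E the 'positive' result, P(E|H) = 0.994 and P(E|¬H) = 0.06.
P(E) = 0.994·0.089 + 0.06·0.911 = 0.088466 + 0.054660 = 0.14313.
By Bayes' theorem, P(H|E) = 0.088466 / 0.14313 = 0.618.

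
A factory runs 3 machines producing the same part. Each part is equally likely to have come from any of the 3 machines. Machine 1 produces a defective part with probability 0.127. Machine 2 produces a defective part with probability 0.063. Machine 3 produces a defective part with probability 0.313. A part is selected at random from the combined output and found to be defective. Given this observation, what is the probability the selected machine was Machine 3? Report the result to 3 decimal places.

P(defective|M1) = 0.127; P(defective|M2) = 0.063; P(defective|M3) = 0.313.
Prior × likelihood for each source: 0.333333·0.127=0.04233, 0.333333·0.063=0.02100, 0.333333·0.313=0.1043. Summing gives P(defective) = 0.16767.
P(Machine 3 | defective) = 0.1043 / 0.16767 = 0.622.

Posterior probability ≈ 0.622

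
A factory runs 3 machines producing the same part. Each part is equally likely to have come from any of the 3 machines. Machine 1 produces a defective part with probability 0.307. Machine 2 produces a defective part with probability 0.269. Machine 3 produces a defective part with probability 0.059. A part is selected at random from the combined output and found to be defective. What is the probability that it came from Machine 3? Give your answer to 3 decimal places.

P(defective|M1) = 0.307; P(defective|M2) = 0.269; P(defective|M3) = 0.059.
Prior × likelihood for each source: 0.333333·0.307=0.1023, 0.333333·0.269=0.08967, 0.333333·0.059=0.01967. Summing gives P(defective) = 0.21167.
P(Machine 3 | defective) = 0.01967 / 0.21167 = 0.093.

Posterior probability ≈ 0.093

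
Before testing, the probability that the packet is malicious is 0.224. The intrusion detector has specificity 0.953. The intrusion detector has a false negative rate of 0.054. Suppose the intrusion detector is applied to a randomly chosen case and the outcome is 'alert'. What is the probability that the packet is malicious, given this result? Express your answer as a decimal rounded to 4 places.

P(H | E) ≈ 0.8532

Write H for 'the packet is malicious'. Prior odds H:¬H = 0.224/0.776 = 0.28866. For the 'alert' outcome, the likelihood ratio is 0.946/0.047 = 20.128.
Posterior odds = 0.28866 × 20.128 = 5.8100, so P(H|E) = 5.8100/(1+5.8100) = 0.8532.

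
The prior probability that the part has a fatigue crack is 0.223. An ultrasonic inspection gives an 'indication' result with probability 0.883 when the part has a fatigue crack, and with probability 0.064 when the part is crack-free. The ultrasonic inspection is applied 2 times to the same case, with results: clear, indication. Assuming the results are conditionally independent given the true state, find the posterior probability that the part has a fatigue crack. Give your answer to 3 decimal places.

With H the event that the part has a fatigue crack, the joint likelihood of the observed sequence is P(data|H) = 0.117·0.883 = 0.10331 and P(data|¬H) = 0.936·0.064 = 0.059904.
Bayes: P(H|data) = 0.223·0.10331 / (0.223·0.10331 + 0.777·0.059904) = 0.023038/0.069584 = 0.3311.

Posterior P(H) ≈ 0.331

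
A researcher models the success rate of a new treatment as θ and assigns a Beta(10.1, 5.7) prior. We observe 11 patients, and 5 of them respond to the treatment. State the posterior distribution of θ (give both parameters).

Posterior: Beta(15.1, 11.7)

The binomial likelihood is conjugate to the Beta prior: with 5 successes and 6 failures, the posterior is Beta(10.1+5, 5.7+6) = Beta(15.1, 11.7).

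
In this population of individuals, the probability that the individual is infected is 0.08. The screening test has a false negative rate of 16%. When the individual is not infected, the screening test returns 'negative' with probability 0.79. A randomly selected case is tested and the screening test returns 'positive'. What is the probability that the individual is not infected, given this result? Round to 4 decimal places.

Write H for 'the individual is infected'. Prior odds H:¬H = 0.08/0.92 = 0.086957. For the 'positive' outcome, the likelihood ratio is 0.84/0.21 = 4.0000.
Posterior odds = 0.086957 × 4.0000 = 0.34783, so P(H|E) = 0.34783/(1+0.34783) = 0.2581. Then P(¬H|E) = 1 − 0.2581 = 0.7419.

P(¬H | E) ≈ 0.7419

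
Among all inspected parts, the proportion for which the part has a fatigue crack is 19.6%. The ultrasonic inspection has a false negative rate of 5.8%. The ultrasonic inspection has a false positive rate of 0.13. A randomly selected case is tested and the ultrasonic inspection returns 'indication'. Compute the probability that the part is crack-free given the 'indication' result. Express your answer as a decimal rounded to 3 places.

Let H be the event that the part has a fatigue crack. P(H) = 0.196, so P(¬H) = 0.804. With E the 'indication' result, P(E|H) = 0.942 and P(E|¬H) = 0.13.
P(E) = 0.942·0.196 + 0.13·0.804 = 0.18463 + 0.10452 = 0.28915.
By Bayes' theorem, P(H|E) = 0.18463 / 0.28915 = 0.639. Hence P(¬H|E) = 1 − 0.639 = 0.361.

P(¬H | E) ≈ 0.361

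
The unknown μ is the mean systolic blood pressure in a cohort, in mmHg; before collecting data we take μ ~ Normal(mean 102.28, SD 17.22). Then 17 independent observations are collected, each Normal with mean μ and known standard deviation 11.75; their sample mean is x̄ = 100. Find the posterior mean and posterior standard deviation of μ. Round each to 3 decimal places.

Posterior mean ≈ 100.061; posterior SD ≈ 2.812

Prior precision 1/τ₀² = 1/17.22² = 0.00337236; data precision n/σ² = 17/11.75² = 0.123133.
Posterior precision = 0.00337236 + 0.123133 = 0.126505, giving posterior SD = 1/√0.126505 = 2.812.
Posterior mean = (0.00337236·102.28 + 0.123133·100) / 0.126505 = 100.061.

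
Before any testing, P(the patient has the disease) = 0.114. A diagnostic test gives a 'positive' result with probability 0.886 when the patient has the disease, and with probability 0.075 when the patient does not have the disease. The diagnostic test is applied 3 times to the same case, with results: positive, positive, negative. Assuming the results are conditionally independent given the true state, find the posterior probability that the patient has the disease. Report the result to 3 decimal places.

Posterior P(H) ≈ 0.689

With H the event that the patient has the disease, the joint likelihood of the observed sequence is P(data|H) = 0.886·0.886·0.114 = 0.089490 and P(data|¬H) = 0.075·0.075·0.925 = 0.0052031.
Bayes: P(H|data) = 0.114·0.089490 / (0.114·0.089490 + 0.886·0.0052031) = 0.010202/0.014812 = 0.6888.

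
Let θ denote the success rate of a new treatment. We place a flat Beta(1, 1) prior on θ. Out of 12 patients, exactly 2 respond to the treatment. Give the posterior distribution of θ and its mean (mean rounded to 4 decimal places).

The binomial likelihood is conjugate to the Beta prior: with 2 successes and 10 failures, the posterior is Beta(1+2, 1+10) = Beta(3, 11).
E[θ | data] = 3/(3+11) = 0.2143.

Posterior: Beta(3, 11); mean ≈ 0.2143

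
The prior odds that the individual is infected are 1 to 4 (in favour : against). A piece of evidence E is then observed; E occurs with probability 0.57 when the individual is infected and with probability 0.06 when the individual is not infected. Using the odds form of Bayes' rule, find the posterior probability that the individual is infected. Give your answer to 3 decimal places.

Posterior probability ≈ 0.704

Prior odds = 1/4 = 0.25000. In log-odds, ln(0.25000) = -1.3863.
Add log likelihood ratio: ln(9.5000) = 2.2513.
Posterior log-odds = 0.86500, so posterior odds = exp(0.86500) = 2.3750. Converting, P(H|E) = 2.3750/3.3750 = 0.704.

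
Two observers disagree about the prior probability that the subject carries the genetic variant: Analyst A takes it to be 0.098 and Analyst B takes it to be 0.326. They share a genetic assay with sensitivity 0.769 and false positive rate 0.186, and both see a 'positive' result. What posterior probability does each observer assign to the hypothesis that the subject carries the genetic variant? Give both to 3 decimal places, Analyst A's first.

P('+'|H) = 0.769, P('+'|¬H) = 0.186.
Analyst A: numerator 0.769·0.098 = 0.075362; evidence = 0.075362+0.186·0.902 = 0.24313; posterior = 0.310.
Analyst B: numerator 0.769·0.326 = 0.25069; evidence = 0.25069+0.186·0.674 = 0.37606; posterior = 0.667.

Analyst A: 0.310; Analyst B: 0.667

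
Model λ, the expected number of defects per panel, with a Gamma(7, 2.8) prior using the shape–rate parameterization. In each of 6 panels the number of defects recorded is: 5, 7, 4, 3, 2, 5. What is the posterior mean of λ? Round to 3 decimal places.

The Poisson likelihood adds the total count to the shape and the number of exposure periods to the rate. Here ∑xᵢ = 26 and n = 6, so shape 7→33 and rate 2.8→8.8.
E[λ | data] = 33/8.8 = 3.750.

Posterior mean ≈ 3.750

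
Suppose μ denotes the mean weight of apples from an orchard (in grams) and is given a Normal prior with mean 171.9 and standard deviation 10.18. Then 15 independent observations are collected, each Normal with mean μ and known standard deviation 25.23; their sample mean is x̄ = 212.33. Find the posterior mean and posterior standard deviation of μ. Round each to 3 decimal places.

Posterior mean ≈ 200.584; posterior SD ≈ 5.487

Prior precision 1/τ₀² = 1/10.18² = 0.00964949; data precision n/σ² = 15/25.23² = 0.0235644.
Posterior precision = 0.00964949 + 0.0235644 = 0.0332139, giving posterior SD = 1/√0.0332139 = 5.487.
Posterior mean = (0.00964949·171.9 + 0.0235644·212.33) / 0.0332139 = 200.584.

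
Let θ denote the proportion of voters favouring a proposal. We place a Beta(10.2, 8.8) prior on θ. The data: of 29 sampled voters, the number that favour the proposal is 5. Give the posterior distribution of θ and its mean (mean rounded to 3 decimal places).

Posterior: Beta(15.2, 32.8); mean ≈ 0.317

Observing 5 successes and 24 failures updates Beta(10.2, 8.8) by adding the success and failure counts to the two shape parameters: α = 10.2+5 = 15.2, β = 8.8+24 = 32.8.
E[θ | data] = 15.2/(15.2+32.8) = 0.317.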